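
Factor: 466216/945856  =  2^( - 3)*101^1*577^1*14779^( - 1)=58277/118232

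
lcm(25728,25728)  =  25728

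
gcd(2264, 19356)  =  4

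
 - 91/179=-91/179 = - 0.51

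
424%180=64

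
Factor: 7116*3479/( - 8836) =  - 3^1*7^2*47^( - 2 )*71^1*593^1 = - 6189141/2209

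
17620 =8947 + 8673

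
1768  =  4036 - 2268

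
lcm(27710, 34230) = 581910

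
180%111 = 69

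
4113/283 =4113/283= 14.53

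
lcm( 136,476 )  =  952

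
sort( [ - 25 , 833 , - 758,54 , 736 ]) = [ - 758, - 25,54, 736, 833]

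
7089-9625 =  - 2536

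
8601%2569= 894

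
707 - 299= 408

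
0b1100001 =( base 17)5C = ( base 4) 1201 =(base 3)10121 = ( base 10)97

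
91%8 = 3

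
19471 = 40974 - 21503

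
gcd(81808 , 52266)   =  2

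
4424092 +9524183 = 13948275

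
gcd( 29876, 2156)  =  308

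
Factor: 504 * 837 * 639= 2^3 * 3^7*7^1*31^1 * 71^1 = 269560872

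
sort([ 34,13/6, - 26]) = [ - 26,13/6,34 ] 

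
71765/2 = 71765/2=35882.50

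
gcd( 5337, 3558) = 1779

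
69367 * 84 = 5826828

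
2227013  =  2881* 773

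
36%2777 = 36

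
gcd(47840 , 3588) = 1196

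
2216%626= 338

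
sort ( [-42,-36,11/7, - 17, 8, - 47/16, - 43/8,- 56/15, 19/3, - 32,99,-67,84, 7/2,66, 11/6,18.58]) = [ - 67, - 42, - 36, - 32, - 17,  -  43/8, - 56/15, - 47/16,11/7, 11/6, 7/2, 19/3,8, 18.58, 66, 84,99]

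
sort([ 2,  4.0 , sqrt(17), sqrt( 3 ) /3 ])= [ sqrt(3) /3, 2,4.0, sqrt(17)]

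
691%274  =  143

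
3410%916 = 662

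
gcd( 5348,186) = 2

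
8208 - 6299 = 1909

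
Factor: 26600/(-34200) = - 3^(-2 )*7^1 = -7/9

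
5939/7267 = 5939/7267 = 0.82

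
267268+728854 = 996122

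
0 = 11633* 0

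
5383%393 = 274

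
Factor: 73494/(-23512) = -2^(-2)*3^3 * 1361^1 * 2939^ ( -1 )=- 36747/11756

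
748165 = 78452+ 669713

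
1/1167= 1/1167 = 0.00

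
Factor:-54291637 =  - 54291637^1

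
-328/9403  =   - 1+ 9075/9403 = - 0.03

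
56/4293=56/4293 =0.01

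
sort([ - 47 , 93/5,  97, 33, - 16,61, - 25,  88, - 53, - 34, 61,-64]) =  [ - 64, - 53 , - 47, - 34, - 25, - 16,93/5 , 33 , 61, 61,88, 97] 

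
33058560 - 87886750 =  - 54828190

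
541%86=25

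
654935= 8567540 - 7912605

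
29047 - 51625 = -22578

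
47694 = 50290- 2596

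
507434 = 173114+334320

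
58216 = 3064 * 19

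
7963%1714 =1107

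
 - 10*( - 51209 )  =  512090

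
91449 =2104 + 89345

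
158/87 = 158/87 =1.82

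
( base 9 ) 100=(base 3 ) 10000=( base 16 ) 51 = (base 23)3c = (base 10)81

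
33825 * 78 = 2638350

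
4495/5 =899 = 899.00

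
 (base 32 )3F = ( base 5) 421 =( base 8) 157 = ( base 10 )111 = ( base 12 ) 93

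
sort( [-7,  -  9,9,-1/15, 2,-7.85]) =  [  -  9,- 7.85,  -  7,  -  1/15, 2, 9] 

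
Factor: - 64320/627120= -2^2*3^( - 1 )*13^(  -  1) = - 4/39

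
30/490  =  3/49=   0.06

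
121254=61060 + 60194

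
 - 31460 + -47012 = -78472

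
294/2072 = 21/148=0.14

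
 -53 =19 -72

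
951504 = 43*22128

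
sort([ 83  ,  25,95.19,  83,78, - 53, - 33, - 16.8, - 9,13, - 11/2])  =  [ - 53, - 33, - 16.8, - 9, - 11/2,13,25, 78,83,83,95.19 ] 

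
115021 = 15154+99867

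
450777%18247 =12849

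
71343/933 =23781/311 = 76.47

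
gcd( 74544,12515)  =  1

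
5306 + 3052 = 8358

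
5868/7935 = 1956/2645 = 0.74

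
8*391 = 3128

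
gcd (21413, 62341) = 1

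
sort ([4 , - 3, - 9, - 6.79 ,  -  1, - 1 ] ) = [ - 9 , - 6.79, - 3, - 1, -1, 4 ] 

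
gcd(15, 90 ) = 15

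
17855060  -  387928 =17467132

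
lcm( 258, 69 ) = 5934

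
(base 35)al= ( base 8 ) 563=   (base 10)371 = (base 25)el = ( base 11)308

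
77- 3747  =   - 3670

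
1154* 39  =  45006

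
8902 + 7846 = 16748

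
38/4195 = 38/4195 = 0.01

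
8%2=0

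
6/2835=2/945 = 0.00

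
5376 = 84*64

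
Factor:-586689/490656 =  - 727/608 = - 2^ ( - 5)*19^ (-1 )*727^1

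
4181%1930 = 321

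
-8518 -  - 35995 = 27477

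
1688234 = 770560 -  - 917674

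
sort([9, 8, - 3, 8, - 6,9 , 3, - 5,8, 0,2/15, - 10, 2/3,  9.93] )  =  [ - 10, - 6, - 5,-3,0,2/15,2/3,3,8, 8,8,9,9, 9.93 ]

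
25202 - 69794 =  - 44592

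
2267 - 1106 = 1161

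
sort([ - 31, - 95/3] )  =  [ - 95/3, - 31] 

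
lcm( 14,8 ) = 56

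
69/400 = 69/400 = 0.17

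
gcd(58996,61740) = 1372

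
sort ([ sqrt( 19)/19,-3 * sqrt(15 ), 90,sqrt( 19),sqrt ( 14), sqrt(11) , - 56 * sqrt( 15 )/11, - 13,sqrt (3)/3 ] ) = [- 56*sqrt(15 ) /11, - 13,-3 * sqrt ( 15),sqrt( 19) /19,sqrt ( 3)/3, sqrt( 11 ), sqrt(14 ), sqrt( 19) , 90] 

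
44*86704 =3814976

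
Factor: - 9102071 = - 11^1 * 827461^1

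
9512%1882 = 102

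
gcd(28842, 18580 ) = 2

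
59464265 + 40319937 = 99784202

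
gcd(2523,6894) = 3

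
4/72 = 1/18  =  0.06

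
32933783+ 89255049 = 122188832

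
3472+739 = 4211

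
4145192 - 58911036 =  - 54765844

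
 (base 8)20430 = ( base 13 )3b19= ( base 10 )8472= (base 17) 1c56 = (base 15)279C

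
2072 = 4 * 518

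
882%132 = 90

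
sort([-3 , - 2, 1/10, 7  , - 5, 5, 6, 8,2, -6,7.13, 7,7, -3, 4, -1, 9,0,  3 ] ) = [-6, - 5,-3,  -  3, - 2, - 1,0,1/10 , 2, 3,4, 5, 6, 7,7, 7, 7.13,8, 9]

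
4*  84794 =339176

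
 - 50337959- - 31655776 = -18682183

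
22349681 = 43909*509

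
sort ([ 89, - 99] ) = [ - 99,89 ] 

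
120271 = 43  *2797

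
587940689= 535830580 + 52110109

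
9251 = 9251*1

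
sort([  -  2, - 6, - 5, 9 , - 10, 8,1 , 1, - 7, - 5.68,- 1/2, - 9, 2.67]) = [ - 10, - 9, - 7, - 6,- 5.68, - 5,- 2, - 1/2,1, 1  ,  2.67,8 , 9 ] 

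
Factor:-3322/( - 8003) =2^1*11^1 * 53^(  -  1) = 22/53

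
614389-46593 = 567796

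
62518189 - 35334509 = 27183680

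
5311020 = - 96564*( - 55 )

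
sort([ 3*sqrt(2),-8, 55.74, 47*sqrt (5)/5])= [ - 8, 3*sqrt(2),47*sqrt (5) /5,55.74 ] 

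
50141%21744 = 6653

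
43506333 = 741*58713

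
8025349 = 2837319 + 5188030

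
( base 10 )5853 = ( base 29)6RO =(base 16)16DD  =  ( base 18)1013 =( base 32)5mt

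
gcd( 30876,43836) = 12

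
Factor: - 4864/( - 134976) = 2^2 * 3^ ( - 1)*37^( - 1 ) =4/111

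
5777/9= 5777/9 =641.89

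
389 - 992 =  - 603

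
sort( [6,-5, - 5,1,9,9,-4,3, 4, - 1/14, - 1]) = [ - 5, - 5,-4, - 1, - 1/14, 1, 3,4,  6,9,9]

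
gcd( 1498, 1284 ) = 214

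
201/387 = 67/129 = 0.52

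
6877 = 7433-556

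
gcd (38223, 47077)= 1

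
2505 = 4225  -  1720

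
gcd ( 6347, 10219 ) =11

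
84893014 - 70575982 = 14317032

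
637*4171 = 2656927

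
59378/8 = 29689/4 = 7422.25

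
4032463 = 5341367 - 1308904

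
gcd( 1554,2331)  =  777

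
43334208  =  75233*576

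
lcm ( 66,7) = 462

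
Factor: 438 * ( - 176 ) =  - 2^5*3^1*11^1*73^1 = - 77088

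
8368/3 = 2789 + 1/3=2789.33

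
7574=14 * 541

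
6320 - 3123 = 3197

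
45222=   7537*6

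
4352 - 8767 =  - 4415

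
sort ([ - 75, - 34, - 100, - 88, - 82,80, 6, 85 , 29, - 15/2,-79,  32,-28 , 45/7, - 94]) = [ -100, - 94, - 88, - 82, - 79, - 75, - 34, - 28, -15/2, 6,45/7, 29, 32,80,85 ]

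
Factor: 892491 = 3^1 * 61^1 * 4877^1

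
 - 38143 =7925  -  46068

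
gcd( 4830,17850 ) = 210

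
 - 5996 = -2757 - 3239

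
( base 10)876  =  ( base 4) 31230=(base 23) 1F2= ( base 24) 1CC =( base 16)36c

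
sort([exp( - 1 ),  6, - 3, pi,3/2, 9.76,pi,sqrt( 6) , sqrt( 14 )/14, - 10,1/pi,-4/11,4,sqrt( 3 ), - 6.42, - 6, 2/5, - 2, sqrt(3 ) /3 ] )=[ - 10, - 6.42, - 6,-3, - 2, - 4/11,sqrt(14)/14, 1/pi, exp( - 1 ),2/5,sqrt( 3)/3, 3/2,sqrt(3), sqrt( 6 ),pi,pi,4,6, 9.76 ] 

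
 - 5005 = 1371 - 6376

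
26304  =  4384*6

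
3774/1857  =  1258/619  =  2.03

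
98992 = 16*6187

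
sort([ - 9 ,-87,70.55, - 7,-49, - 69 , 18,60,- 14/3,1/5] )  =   [ - 87, - 69, - 49 , - 9, - 7,- 14/3, 1/5,18, 60,70.55]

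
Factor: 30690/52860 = 1023/1762 = 2^ ( - 1)*3^1*11^1* 31^1 * 881^( - 1)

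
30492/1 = 30492 =30492.00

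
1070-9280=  - 8210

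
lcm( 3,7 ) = 21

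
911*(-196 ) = -178556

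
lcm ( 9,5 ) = 45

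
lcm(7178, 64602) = 64602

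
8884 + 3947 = 12831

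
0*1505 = 0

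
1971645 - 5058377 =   -  3086732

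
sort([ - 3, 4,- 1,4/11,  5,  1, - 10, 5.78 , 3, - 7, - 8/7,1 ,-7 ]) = [ - 10 ,- 7,-7, - 3,  -  8/7, - 1, 4/11,1, 1, 3,4,5, 5.78]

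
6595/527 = 6595/527  =  12.51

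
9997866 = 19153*522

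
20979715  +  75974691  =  96954406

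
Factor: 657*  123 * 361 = 29172771 = 3^3*19^2*41^1*73^1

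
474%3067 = 474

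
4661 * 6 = 27966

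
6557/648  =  6557/648 = 10.12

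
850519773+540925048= 1391444821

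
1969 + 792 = 2761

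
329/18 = 18 + 5/18 = 18.28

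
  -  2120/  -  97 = 2120/97 = 21.86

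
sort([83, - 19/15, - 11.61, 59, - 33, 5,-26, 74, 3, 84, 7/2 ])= [ - 33, - 26, - 11.61, - 19/15,3, 7/2, 5, 59, 74, 83, 84]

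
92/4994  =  46/2497 = 0.02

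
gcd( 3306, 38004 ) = 6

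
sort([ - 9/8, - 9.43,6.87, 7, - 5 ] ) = [-9.43,  -  5,  -  9/8,6.87,  7]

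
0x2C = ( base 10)44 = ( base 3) 1122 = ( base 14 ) 32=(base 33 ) 1B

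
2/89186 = 1/44593 = 0.00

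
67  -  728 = -661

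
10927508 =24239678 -13312170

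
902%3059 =902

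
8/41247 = 8/41247  =  0.00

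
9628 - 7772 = 1856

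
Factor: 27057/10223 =3^1*29^1*311^1*10223^( - 1) 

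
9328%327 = 172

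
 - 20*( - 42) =840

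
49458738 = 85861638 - 36402900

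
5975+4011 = 9986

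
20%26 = 20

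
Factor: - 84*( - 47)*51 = 201348 = 2^2*3^2*7^1*17^1*47^1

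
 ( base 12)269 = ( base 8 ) 561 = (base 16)171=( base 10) 369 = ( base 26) e5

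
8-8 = 0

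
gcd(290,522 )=58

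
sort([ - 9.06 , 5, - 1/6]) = [ - 9.06, - 1/6, 5 ] 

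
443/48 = 9  +  11/48 = 9.23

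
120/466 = 60/233 = 0.26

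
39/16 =2 + 7/16=2.44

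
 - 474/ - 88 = 5+17/44 = 5.39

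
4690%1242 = 964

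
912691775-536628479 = 376063296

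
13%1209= 13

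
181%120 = 61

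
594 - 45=549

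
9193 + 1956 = 11149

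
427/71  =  6 + 1/71 = 6.01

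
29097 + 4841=33938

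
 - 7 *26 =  -182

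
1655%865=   790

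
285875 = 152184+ 133691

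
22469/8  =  22469/8 = 2808.62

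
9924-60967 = - 51043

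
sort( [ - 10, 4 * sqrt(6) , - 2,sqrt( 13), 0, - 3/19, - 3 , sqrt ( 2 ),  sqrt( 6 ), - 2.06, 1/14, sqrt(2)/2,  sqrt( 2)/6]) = [-10, - 3, - 2.06, - 2, - 3/19, 0, 1/14,  sqrt( 2)/6, sqrt( 2 )/2,sqrt( 2 ), sqrt( 6),sqrt( 13),  4 * sqrt(6 )]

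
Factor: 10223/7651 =7^ (  -  1)*1093^( - 1)*10223^1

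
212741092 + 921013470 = 1133754562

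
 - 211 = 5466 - 5677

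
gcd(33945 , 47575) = 5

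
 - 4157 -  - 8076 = 3919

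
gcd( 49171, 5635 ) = 1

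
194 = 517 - 323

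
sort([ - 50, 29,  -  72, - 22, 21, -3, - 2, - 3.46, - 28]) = [ - 72, - 50, - 28, -22, - 3.46, -3, - 2,  21, 29]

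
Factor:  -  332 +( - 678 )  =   - 2^1*5^1*101^1= -  1010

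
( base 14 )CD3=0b100111101001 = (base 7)10253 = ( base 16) 9e9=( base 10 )2537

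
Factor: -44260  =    -  2^2*5^1*2213^1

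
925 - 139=786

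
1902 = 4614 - 2712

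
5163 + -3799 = 1364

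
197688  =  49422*4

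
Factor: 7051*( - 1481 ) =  - 11^1*641^1* 1481^1=- 10442531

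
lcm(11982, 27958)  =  83874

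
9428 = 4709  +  4719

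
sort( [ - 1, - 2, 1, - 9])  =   [-9, - 2, - 1,1 ] 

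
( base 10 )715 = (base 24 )15J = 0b1011001011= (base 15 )32A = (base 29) oj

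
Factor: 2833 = 2833^1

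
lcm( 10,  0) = 0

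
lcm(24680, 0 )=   0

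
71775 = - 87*( - 825 )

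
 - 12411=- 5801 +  - 6610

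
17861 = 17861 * 1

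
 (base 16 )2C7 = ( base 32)m7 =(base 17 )27e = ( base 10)711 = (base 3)222100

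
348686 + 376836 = 725522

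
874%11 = 5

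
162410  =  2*81205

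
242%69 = 35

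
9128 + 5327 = 14455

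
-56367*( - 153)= 8624151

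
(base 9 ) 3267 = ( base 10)2410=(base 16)96A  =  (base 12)148A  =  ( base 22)4lc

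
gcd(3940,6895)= 985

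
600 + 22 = 622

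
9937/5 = 9937/5 =1987.40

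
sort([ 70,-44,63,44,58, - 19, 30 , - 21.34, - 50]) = [ - 50, - 44,- 21.34, - 19,30 , 44,58, 63,70] 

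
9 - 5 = 4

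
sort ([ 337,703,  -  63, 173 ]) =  [ - 63 , 173  ,  337, 703]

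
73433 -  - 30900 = 104333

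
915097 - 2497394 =-1582297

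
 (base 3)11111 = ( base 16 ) 79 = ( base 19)67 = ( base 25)4l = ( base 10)121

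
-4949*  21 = -103929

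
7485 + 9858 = 17343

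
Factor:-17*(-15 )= 3^1*5^1*17^1 = 255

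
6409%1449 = 613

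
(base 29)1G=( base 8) 55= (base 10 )45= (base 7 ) 63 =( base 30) 1f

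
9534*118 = 1125012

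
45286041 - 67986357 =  - 22700316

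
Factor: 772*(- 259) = -199948 = - 2^2*7^1*37^1 * 193^1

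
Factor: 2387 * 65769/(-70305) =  - 52330201/23435=-5^(- 1 ) * 7^1* 11^2 * 31^1*43^ (-1)* 109^(-1)*1993^1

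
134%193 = 134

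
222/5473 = 222/5473 = 0.04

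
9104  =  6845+2259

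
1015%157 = 73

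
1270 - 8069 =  - 6799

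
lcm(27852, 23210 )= 139260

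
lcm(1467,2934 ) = 2934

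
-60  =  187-247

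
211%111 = 100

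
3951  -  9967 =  - 6016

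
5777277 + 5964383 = 11741660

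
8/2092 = 2/523 = 0.00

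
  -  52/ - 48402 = 26/24201 = 0.00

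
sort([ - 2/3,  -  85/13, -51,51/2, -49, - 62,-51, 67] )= [- 62, - 51, - 51, - 49,  -  85/13, - 2/3, 51/2, 67] 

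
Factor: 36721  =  36721^1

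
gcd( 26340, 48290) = 4390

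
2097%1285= 812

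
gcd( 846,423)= 423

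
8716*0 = 0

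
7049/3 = 7049/3 = 2349.67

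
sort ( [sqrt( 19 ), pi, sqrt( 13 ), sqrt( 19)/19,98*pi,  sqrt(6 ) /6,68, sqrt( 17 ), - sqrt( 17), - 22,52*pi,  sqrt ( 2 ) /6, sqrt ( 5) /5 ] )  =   [ - 22,-sqrt( 17),sqrt ( 19)/19, sqrt (2) /6,sqrt(6 ) /6,sqrt(5) /5,pi,sqrt(13), sqrt (17), sqrt (19), 68,52*pi,98*pi ] 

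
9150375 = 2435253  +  6715122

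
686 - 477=209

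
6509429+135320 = 6644749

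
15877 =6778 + 9099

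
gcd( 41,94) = 1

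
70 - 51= 19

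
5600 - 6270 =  - 670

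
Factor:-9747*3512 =-2^3* 3^3*19^2*439^1 = -34231464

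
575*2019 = 1160925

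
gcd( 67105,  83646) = 1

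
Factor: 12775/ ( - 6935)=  - 5^1 * 7^1*19^ ( - 1 )=-  35/19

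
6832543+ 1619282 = 8451825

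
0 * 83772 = 0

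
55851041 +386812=56237853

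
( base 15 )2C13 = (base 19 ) 1746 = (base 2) 10010011111100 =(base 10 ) 9468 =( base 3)110222200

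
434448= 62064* 7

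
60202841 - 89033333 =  - 28830492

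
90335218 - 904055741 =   -  813720523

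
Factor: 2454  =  2^1*3^1*409^1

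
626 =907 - 281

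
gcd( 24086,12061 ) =1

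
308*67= 20636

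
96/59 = 96/59 = 1.63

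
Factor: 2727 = 3^3*101^1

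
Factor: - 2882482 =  - 2^1*1441241^1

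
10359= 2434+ 7925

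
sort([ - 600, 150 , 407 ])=[-600 , 150, 407 ]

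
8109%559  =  283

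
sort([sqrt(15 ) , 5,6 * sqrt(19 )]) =[ sqrt ( 15 ) , 5,6*sqrt(19 )]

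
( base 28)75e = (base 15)1a12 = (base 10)5642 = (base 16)160a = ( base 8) 13012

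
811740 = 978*830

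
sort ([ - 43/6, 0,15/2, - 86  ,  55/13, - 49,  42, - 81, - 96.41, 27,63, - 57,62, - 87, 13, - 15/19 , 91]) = [ - 96.41, - 87,-86, - 81, - 57, - 49, - 43/6,-15/19,0, 55/13, 15/2,13,  27,42,62, 63,  91]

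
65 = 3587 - 3522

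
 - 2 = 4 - 6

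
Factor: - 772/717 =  - 2^2* 3^( - 1 ) * 193^1*239^( - 1)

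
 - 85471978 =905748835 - 991220813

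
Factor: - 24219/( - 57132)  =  39/92 = 2^( - 2 ) * 3^1*13^1*23^(-1)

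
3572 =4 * 893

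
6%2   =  0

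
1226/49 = 1226/49 = 25.02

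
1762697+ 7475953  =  9238650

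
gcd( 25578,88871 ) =1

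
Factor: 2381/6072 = 2^( - 3 ) * 3^( - 1) *11^ ( - 1)* 23^( - 1)*2381^1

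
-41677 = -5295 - 36382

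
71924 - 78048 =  - 6124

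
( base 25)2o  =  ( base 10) 74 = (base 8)112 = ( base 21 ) 3b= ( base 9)82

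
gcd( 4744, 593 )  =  593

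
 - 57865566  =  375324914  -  433190480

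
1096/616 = 1+60/77   =  1.78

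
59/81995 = 59/81995 = 0.00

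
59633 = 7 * 8519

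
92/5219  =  92/5219 = 0.02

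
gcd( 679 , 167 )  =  1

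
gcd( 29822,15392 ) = 962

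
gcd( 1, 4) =1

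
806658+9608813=10415471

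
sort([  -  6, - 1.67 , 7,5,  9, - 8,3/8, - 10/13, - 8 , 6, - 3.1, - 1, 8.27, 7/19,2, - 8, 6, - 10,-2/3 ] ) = [ - 10, -8, - 8, - 8, - 6,  -  3.1, - 1.67 , - 1,-10/13, - 2/3,7/19,  3/8,2,5, 6,6, 7,8.27, 9 ]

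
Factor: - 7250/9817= - 2^1*  5^3*29^1*9817^(- 1) 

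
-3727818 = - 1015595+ - 2712223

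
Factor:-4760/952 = - 5 = - 5^1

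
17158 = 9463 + 7695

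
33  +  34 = 67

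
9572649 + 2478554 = 12051203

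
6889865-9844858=-2954993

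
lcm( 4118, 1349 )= 78242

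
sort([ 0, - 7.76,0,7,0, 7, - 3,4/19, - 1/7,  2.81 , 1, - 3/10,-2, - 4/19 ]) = [ - 7.76, - 3, - 2,-3/10,-4/19, - 1/7, 0, 0,0, 4/19, 1,2.81,  7,7 ]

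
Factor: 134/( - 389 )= - 2^1*67^1*389^ (- 1)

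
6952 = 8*869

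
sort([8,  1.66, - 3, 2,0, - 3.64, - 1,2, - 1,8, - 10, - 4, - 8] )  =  [ - 10, - 8, -4, -3.64, - 3  , - 1, - 1,0, 1.66,2,2,8 , 8 ]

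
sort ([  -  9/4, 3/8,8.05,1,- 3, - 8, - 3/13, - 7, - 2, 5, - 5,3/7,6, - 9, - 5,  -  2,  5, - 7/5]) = [ - 9, - 8, - 7, - 5, - 5, - 3,-9/4,-2, - 2, - 7/5, - 3/13, 3/8, 3/7,1, 5,5,6,8.05 ]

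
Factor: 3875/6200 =2^(  -  3 )  *5^1 = 5/8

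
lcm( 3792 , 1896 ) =3792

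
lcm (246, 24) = 984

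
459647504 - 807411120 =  - 347763616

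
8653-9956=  - 1303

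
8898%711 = 366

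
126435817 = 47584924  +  78850893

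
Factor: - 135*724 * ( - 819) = 2^2 *3^5 * 5^1*7^1*13^1*181^1 = 80049060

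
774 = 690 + 84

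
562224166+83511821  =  645735987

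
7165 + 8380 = 15545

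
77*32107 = 2472239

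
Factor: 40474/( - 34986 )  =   - 3^( - 1 ) *17^( - 1)*59^1 =- 59/51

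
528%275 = 253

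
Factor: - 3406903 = -1069^1*3187^1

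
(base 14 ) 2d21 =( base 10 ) 8065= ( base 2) 1111110000001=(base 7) 32341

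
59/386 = 59/386 = 0.15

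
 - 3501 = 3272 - 6773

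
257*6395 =1643515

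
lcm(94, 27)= 2538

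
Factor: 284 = 2^2*71^1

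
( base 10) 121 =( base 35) 3G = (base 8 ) 171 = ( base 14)89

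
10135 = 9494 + 641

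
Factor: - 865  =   - 5^1 * 173^1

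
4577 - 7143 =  - 2566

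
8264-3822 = 4442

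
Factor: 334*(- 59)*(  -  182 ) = 3586492 = 2^2 * 7^1*13^1*59^1*  167^1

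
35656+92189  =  127845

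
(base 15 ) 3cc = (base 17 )300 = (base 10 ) 867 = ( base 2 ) 1101100011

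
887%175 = 12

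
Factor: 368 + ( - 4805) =  -  4437 = - 3^2 * 17^1*29^1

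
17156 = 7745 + 9411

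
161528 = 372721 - 211193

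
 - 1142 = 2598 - 3740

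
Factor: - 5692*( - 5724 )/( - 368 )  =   - 3^3*23^( - 1 )*53^1*1423^1 = - 2036313/23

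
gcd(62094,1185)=237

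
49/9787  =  49/9787 = 0.01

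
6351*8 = 50808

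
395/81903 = 395/81903  =  0.00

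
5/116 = 5/116= 0.04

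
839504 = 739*1136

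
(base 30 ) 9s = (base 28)ai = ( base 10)298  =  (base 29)a8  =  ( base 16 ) 12A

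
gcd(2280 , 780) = 60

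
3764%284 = 72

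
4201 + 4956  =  9157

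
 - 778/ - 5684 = 389/2842 = 0.14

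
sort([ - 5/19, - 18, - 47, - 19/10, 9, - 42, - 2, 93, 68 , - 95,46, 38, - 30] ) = [ - 95,  -  47, -42, - 30, - 18 , - 2 ,  -  19/10, - 5/19, 9, 38, 46, 68,93] 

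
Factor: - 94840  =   - 2^3*5^1*2371^1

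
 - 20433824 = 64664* ( - 316 ) 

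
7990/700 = 799/70 =11.41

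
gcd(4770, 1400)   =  10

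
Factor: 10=2^1*5^1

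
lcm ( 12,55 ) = 660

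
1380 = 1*1380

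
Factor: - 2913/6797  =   - 3^1*7^( - 1) = - 3/7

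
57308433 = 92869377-35560944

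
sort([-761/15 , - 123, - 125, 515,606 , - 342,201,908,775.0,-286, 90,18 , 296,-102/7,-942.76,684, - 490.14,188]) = [-942.76,-490.14, - 342,- 286, - 125,  -  123 , - 761/15, - 102/7, 18,90,188,201,296,515,606,684, 775.0,  908]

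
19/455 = 19/455 = 0.04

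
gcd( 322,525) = 7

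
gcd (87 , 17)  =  1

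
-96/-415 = 96/415 = 0.23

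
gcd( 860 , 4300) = 860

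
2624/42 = 62 + 10/21= 62.48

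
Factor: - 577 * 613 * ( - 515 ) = 5^1*103^1*577^1*613^1  =  182156015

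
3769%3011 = 758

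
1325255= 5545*239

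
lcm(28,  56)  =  56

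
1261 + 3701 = 4962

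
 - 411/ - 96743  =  411/96743 = 0.00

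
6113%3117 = 2996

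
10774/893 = 10774/893=12.06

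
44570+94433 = 139003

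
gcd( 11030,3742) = 2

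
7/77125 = 7/77125 = 0.00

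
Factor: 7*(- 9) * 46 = -2^1*3^2*7^1*23^1 = - 2898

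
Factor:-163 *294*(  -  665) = 31868130 = 2^1 * 3^1*5^1*7^3 * 19^1*163^1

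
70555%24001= 22553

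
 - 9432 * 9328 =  - 87981696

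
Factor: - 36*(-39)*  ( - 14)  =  -19656 = - 2^3*3^3*7^1* 13^1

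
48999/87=563 + 6/29 = 563.21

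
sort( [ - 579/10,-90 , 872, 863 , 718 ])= [ - 90,  -  579/10, 718, 863,872] 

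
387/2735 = 387/2735= 0.14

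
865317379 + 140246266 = 1005563645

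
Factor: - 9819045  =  -3^2*5^1*23^1*53^1*179^1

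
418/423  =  418/423 =0.99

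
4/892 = 1/223 = 0.00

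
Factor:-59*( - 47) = 2773  =  47^1*59^1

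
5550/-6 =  - 925  +  0/1 =-925.00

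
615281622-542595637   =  72685985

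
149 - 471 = -322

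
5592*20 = 111840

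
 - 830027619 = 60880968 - 890908587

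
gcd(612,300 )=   12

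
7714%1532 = 54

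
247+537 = 784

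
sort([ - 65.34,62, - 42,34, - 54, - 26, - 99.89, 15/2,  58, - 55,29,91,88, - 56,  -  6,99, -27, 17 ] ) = [ - 99.89,- 65.34, - 56, - 55,  -  54, - 42, - 27, - 26, - 6, 15/2,17, 29 , 34, 58,62,  88,91, 99] 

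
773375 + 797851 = 1571226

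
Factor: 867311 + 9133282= 3^2 * 19^1*233^1*251^1 =10000593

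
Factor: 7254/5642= 9/7 = 3^2*7^( - 1) 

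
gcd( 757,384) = 1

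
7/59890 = 7/59890= 0.00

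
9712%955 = 162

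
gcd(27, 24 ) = 3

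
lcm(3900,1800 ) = 23400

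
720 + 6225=6945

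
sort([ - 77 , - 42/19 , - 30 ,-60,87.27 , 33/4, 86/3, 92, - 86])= [ - 86,-77,-60 , - 30,  -  42/19, 33/4,86/3 , 87.27,  92 ] 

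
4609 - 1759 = 2850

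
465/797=465/797 = 0.58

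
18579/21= 6193/7  =  884.71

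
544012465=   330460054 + 213552411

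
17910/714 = 25+10/119  =  25.08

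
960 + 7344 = 8304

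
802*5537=4440674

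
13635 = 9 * 1515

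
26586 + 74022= 100608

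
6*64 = 384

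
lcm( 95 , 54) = 5130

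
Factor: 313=313^1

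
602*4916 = 2959432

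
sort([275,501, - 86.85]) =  [ - 86.85, 275,501]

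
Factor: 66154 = 2^1*11^1*31^1*97^1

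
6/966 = 1/161 = 0.01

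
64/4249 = 64/4249 = 0.02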